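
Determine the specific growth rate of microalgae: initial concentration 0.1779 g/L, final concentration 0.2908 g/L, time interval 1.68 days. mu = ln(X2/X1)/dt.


mu = ln(X2/X1) / dt
= ln(0.2908/0.1779) / 1.68
= 0.2925 per day

0.2925 per day


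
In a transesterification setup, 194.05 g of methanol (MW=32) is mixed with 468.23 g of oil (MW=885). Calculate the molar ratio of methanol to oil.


Molar ratio = n_MeOH / n_oil = (MeOH/32) / (oil/885) = (MeOH * 885) / (32 * oil)
= (194.05 * 885) / (32 * 468.23)
= 11.4617

11.4617


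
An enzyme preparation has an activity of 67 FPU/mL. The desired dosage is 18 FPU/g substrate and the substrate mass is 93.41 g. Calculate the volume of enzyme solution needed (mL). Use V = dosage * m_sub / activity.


V = dosage * m_sub / activity
V = 18 * 93.41 / 67
V = 25.0952 mL

25.0952 mL


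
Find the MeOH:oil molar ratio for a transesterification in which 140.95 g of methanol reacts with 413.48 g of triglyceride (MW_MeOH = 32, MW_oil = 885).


Molar ratio = n_MeOH / n_oil = (MeOH/32) / (oil/885) = (MeOH * 885) / (32 * oil)
= (140.95 * 885) / (32 * 413.48)
= 9.4277

9.4277


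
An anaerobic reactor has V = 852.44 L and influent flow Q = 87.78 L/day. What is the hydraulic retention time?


HRT = V / Q
= 852.44 / 87.78
= 9.7111 days

9.7111 days


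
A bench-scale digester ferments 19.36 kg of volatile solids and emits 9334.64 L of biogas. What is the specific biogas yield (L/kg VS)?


Y = V / VS
= 9334.64 / 19.36
= 482.1612 L/kg VS

482.1612 L/kg VS


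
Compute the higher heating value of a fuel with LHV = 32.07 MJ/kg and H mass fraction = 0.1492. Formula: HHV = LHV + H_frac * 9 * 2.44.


HHV = LHV + H_frac * 9 * 2.44
= 32.07 + 0.1492 * 9 * 2.44
= 35.3464 MJ/kg

35.3464 MJ/kg


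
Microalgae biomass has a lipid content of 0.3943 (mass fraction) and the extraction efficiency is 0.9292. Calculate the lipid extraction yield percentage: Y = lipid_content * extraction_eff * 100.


Y = lipid_content * extraction_eff * 100
= 0.3943 * 0.9292 * 100
= 36.6384%

36.6384%


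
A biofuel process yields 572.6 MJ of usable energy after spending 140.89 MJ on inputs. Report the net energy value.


NEV = E_out - E_in
= 572.6 - 140.89
= 431.7100 MJ

431.7100 MJ


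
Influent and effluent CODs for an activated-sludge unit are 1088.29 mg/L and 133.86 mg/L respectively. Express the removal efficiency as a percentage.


eta = (COD_in - COD_out) / COD_in * 100
= (1088.29 - 133.86) / 1088.29 * 100
= 87.7000%

87.7000%


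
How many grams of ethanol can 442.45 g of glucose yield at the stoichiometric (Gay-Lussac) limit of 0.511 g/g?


Theoretical ethanol yield: m_EtOH = 0.511 * m_glucose
m_EtOH = 0.511 * 442.45 = 226.0919 g

226.0919 g


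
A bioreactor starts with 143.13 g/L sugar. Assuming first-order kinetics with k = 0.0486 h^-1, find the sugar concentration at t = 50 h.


S = S0 * exp(-k * t)
S = 143.13 * exp(-0.0486 * 50)
S = 12.6007 g/L

12.6007 g/L


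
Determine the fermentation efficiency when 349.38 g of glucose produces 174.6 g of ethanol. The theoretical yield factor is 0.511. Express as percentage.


Fermentation efficiency = (actual / (0.511 * glucose)) * 100
= (174.6 / (0.511 * 349.38)) * 100
= 97.7969%

97.7969%


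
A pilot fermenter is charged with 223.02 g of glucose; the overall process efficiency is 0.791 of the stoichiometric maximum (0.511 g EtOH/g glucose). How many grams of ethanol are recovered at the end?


Actual ethanol: m = 0.511 * 223.02 * 0.791
m = 90.1449 g

90.1449 g


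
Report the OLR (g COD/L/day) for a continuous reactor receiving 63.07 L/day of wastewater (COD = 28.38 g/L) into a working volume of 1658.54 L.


OLR = Q * S / V
= 63.07 * 28.38 / 1658.54
= 1.0792 g/L/day

1.0792 g/L/day


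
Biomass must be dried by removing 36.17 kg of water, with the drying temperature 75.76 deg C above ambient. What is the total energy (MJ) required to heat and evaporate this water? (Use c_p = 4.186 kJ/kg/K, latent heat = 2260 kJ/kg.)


E = m_water * (4.186 * dT + 2260) / 1000
= 36.17 * (4.186 * 75.76 + 2260) / 1000
= 93.2148 MJ

93.2148 MJ


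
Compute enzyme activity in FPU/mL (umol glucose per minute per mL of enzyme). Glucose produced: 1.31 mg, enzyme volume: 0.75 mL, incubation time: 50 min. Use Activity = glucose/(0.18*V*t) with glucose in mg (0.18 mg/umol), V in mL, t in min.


Activity = glucose_mg / (0.18 mg/umol * V_mL * t_min)
= 1.31 / (0.18 * 0.75 * 50)
= 0.1941 FPU/mL

0.1941 FPU/mL


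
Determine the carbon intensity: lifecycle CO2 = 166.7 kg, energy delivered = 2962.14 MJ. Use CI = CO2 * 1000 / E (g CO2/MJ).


CI = CO2 * 1000 / E
= 166.7 * 1000 / 2962.14
= 56.2769 g CO2/MJ

56.2769 g CO2/MJ


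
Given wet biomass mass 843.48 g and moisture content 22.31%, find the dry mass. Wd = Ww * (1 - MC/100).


Wd = Ww * (1 - MC/100)
= 843.48 * (1 - 22.31/100)
= 655.2996 g

655.2996 g


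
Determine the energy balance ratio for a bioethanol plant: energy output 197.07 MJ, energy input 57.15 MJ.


EROI = E_out / E_in
= 197.07 / 57.15
= 3.4483

3.4483


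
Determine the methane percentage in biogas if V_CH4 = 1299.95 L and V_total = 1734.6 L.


CH4% = V_CH4 / V_total * 100
= 1299.95 / 1734.6 * 100
= 74.9423%

74.9423%


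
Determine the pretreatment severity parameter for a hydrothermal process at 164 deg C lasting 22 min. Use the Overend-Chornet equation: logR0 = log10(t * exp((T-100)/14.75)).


logR0 = log10(t * exp((T - 100) / 14.75))
= log10(22 * exp((164 - 100) / 14.75))
= 3.2268

3.2268


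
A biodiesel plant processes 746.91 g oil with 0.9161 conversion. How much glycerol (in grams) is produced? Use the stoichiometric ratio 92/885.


glycerol = oil * conv * (92/885)
= 746.91 * 0.9161 * 92 / 885
= 71.1305 g

71.1305 g


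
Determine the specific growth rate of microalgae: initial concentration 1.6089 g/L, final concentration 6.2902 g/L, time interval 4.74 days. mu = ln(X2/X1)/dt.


mu = ln(X2/X1) / dt
= ln(6.2902/1.6089) / 4.74
= 0.2876 per day

0.2876 per day


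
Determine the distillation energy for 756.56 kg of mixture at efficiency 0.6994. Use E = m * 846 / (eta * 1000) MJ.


E = m * 846 / (eta * 1000)
= 756.56 * 846 / (0.6994 * 1000)
= 915.1412 MJ

915.1412 MJ


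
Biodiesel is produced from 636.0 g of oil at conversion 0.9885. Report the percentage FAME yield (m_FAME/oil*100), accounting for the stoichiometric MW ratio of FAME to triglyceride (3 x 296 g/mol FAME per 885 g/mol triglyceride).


m_FAME = oil * conv * (3 * 296 / 885) = oil * conv * (888/885)
= 636.0 * 0.9885 * 888 / 885
= 630.8171 g
Y = m_FAME / oil * 100 = conv * (888/885) * 100
= 0.9885 * 888 / 885 * 100
= 99.19%

99.19%


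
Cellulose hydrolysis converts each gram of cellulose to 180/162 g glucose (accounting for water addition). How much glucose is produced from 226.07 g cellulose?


glucose = cellulose * 180/162
= 226.07 * 180/162
= 251.1889 g

251.1889 g


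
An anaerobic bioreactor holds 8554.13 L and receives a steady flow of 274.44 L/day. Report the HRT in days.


HRT = V / Q
= 8554.13 / 274.44
= 31.1694 days

31.1694 days


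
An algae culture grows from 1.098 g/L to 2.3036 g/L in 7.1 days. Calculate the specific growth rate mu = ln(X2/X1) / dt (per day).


mu = ln(X2/X1) / dt
= ln(2.3036/1.098) / 7.1
= 0.1044 per day

0.1044 per day


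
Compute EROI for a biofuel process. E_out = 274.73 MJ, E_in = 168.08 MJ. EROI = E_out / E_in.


EROI = E_out / E_in
= 274.73 / 168.08
= 1.6345

1.6345


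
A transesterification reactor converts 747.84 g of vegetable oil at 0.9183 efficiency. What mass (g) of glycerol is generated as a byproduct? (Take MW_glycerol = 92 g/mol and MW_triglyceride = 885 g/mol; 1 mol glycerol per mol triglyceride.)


glycerol = oil * conv * (92/885)
= 747.84 * 0.9183 * 92 / 885
= 71.3901 g

71.3901 g


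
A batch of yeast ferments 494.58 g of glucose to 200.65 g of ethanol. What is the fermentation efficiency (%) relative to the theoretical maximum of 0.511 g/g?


Fermentation efficiency = (actual / (0.511 * glucose)) * 100
= (200.65 / (0.511 * 494.58)) * 100
= 79.3929%

79.3929%


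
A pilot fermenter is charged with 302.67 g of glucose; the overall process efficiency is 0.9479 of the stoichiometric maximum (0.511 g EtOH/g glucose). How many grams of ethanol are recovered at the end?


Actual ethanol: m = 0.511 * 302.67 * 0.9479
m = 146.6064 g

146.6064 g


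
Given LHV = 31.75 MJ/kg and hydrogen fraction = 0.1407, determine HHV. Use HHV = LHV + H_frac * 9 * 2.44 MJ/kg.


HHV = LHV + H_frac * 9 * 2.44
= 31.75 + 0.1407 * 9 * 2.44
= 34.8398 MJ/kg

34.8398 MJ/kg


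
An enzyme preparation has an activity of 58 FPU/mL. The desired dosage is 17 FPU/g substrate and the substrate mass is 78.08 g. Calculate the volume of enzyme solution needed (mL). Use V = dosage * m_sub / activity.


V = dosage * m_sub / activity
V = 17 * 78.08 / 58
V = 22.8855 mL

22.8855 mL


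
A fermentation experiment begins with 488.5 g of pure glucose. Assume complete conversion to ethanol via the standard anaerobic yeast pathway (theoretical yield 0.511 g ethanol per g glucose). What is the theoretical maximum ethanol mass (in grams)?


Theoretical ethanol yield: m_EtOH = 0.511 * m_glucose
m_EtOH = 0.511 * 488.5 = 249.6235 g

249.6235 g


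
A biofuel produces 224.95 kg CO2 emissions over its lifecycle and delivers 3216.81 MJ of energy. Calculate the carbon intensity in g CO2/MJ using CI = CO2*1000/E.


CI = CO2 * 1000 / E
= 224.95 * 1000 / 3216.81
= 69.9295 g CO2/MJ

69.9295 g CO2/MJ


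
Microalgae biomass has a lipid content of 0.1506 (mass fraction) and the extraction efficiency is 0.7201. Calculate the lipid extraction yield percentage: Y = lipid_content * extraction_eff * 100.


Y = lipid_content * extraction_eff * 100
= 0.1506 * 0.7201 * 100
= 10.8447%

10.8447%


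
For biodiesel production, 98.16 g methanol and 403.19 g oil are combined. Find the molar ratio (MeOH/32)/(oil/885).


Molar ratio = n_MeOH / n_oil = (MeOH/32) / (oil/885) = (MeOH * 885) / (32 * oil)
= (98.16 * 885) / (32 * 403.19)
= 6.7331

6.7331


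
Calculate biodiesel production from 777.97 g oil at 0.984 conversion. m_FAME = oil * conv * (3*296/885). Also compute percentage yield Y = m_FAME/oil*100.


m_FAME = oil * conv * (3 * 296 / 885) = oil * conv * (888/885)
= 777.97 * 0.984 * 888 / 885
= 768.1175 g
Y = m_FAME / oil * 100 = conv * (888/885) * 100
= 0.984 * 888 / 885 * 100
= 98.73%

768.1175 g FAME; Y = 98.73%


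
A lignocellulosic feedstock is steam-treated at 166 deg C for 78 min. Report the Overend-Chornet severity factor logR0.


logR0 = log10(t * exp((T - 100) / 14.75))
= log10(78 * exp((166 - 100) / 14.75))
= 3.8354

3.8354


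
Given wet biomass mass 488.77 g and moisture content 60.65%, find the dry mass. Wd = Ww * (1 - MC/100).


Wd = Ww * (1 - MC/100)
= 488.77 * (1 - 60.65/100)
= 192.3310 g

192.3310 g


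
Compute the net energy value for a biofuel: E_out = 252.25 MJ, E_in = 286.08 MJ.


NEV = E_out - E_in
= 252.25 - 286.08
= -33.8300 MJ

-33.8300 MJ


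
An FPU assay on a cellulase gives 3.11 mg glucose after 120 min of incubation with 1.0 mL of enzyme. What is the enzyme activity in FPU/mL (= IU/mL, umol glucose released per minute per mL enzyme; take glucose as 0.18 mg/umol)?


Activity = glucose_mg / (0.18 mg/umol * V_mL * t_min)
= 3.11 / (0.18 * 1.0 * 120)
= 0.1440 FPU/mL

0.1440 FPU/mL


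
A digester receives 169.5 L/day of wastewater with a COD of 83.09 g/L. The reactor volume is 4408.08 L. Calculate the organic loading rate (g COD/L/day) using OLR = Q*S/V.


OLR = Q * S / V
= 169.5 * 83.09 / 4408.08
= 3.1950 g/L/day

3.1950 g/L/day


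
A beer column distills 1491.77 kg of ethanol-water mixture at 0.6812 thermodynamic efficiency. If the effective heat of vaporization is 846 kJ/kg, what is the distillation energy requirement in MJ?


E = m * 846 / (eta * 1000)
= 1491.77 * 846 / (0.6812 * 1000)
= 1852.6680 MJ

1852.6680 MJ


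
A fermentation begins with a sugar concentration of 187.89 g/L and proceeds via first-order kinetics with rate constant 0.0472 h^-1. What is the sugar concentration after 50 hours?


S = S0 * exp(-k * t)
S = 187.89 * exp(-0.0472 * 50)
S = 17.7406 g/L

17.7406 g/L


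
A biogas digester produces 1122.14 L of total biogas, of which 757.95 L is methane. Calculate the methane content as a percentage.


CH4% = V_CH4 / V_total * 100
= 757.95 / 1122.14 * 100
= 67.5450%

67.5450%


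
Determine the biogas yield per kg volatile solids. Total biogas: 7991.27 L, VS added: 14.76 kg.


Y = V / VS
= 7991.27 / 14.76
= 541.4140 L/kg VS

541.4140 L/kg VS


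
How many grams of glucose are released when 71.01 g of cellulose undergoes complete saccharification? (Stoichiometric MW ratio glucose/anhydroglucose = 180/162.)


glucose = cellulose * 180/162
= 71.01 * 180/162
= 78.9000 g

78.9000 g


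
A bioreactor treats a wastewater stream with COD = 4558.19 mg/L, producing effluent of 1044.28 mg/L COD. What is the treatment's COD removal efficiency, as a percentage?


eta = (COD_in - COD_out) / COD_in * 100
= (4558.19 - 1044.28) / 4558.19 * 100
= 77.0900%

77.0900%


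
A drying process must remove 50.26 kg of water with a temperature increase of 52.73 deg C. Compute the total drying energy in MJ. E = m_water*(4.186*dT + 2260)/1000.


E = m_water * (4.186 * dT + 2260) / 1000
= 50.26 * (4.186 * 52.73 + 2260) / 1000
= 124.6814 MJ

124.6814 MJ


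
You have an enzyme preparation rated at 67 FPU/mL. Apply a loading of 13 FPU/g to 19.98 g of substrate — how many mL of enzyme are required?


V = dosage * m_sub / activity
V = 13 * 19.98 / 67
V = 3.8767 mL

3.8767 mL


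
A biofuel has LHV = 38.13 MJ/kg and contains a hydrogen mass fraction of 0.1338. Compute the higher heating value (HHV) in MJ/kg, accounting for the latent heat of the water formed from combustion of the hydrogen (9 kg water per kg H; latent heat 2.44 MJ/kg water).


HHV = LHV + H_frac * 9 * 2.44
= 38.13 + 0.1338 * 9 * 2.44
= 41.0682 MJ/kg

41.0682 MJ/kg


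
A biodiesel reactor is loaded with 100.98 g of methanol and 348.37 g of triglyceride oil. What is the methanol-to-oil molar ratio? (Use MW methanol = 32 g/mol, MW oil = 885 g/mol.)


Molar ratio = n_MeOH / n_oil = (MeOH/32) / (oil/885) = (MeOH * 885) / (32 * oil)
= (100.98 * 885) / (32 * 348.37)
= 8.0166

8.0166


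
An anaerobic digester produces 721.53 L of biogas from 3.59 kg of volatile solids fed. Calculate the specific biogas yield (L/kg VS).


Y = V / VS
= 721.53 / 3.59
= 200.9833 L/kg VS

200.9833 L/kg VS


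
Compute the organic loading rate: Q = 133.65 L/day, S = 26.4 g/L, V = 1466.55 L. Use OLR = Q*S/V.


OLR = Q * S / V
= 133.65 * 26.4 / 1466.55
= 2.4059 g/L/day

2.4059 g/L/day


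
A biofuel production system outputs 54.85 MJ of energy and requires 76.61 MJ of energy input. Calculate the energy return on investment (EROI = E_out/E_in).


EROI = E_out / E_in
= 54.85 / 76.61
= 0.7160

0.7160


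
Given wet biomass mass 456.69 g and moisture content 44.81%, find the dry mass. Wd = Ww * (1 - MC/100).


Wd = Ww * (1 - MC/100)
= 456.69 * (1 - 44.81/100)
= 252.0472 g

252.0472 g


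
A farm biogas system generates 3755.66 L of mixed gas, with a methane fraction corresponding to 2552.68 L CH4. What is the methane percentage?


CH4% = V_CH4 / V_total * 100
= 2552.68 / 3755.66 * 100
= 67.9689%

67.9689%


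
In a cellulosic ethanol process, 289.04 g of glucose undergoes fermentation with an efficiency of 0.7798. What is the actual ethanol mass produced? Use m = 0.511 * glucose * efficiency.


Actual ethanol: m = 0.511 * 289.04 * 0.7798
m = 115.1760 g

115.1760 g


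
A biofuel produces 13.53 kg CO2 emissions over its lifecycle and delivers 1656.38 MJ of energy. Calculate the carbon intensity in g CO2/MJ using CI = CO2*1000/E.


CI = CO2 * 1000 / E
= 13.53 * 1000 / 1656.38
= 8.1684 g CO2/MJ

8.1684 g CO2/MJ


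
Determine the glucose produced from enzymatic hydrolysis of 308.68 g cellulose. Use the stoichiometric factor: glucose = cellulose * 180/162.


glucose = cellulose * 180/162
= 308.68 * 180/162
= 342.9778 g

342.9778 g


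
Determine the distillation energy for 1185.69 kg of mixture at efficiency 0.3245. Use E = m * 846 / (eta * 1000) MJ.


E = m * 846 / (eta * 1000)
= 1185.69 * 846 / (0.3245 * 1000)
= 3091.1980 MJ

3091.1980 MJ


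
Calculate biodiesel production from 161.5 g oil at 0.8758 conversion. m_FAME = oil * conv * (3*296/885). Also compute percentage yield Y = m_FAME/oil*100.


m_FAME = oil * conv * (3 * 296 / 885) = oil * conv * (888/885)
= 161.5 * 0.8758 * 888 / 885
= 141.9212 g
Y = m_FAME / oil * 100 = conv * (888/885) * 100
= 0.8758 * 888 / 885 * 100
= 87.88%

141.9212 g FAME; Y = 87.88%


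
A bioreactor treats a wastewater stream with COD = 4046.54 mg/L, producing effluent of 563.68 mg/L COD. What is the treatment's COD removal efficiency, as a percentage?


eta = (COD_in - COD_out) / COD_in * 100
= (4046.54 - 563.68) / 4046.54 * 100
= 86.0701%

86.0701%


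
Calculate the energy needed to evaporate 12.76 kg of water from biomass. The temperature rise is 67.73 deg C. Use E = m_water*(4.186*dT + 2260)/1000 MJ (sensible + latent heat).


E = m_water * (4.186 * dT + 2260) / 1000
= 12.76 * (4.186 * 67.73 + 2260) / 1000
= 32.4553 MJ

32.4553 MJ


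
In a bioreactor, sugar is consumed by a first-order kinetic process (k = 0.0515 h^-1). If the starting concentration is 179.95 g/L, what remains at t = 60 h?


S = S0 * exp(-k * t)
S = 179.95 * exp(-0.0515 * 60)
S = 8.1881 g/L

8.1881 g/L


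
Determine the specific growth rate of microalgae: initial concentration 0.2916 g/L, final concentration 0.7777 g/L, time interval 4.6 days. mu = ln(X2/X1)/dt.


mu = ln(X2/X1) / dt
= ln(0.7777/0.2916) / 4.6
= 0.2133 per day

0.2133 per day


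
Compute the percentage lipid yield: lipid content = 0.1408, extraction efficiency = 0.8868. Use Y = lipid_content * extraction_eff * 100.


Y = lipid_content * extraction_eff * 100
= 0.1408 * 0.8868 * 100
= 12.4861%

12.4861%


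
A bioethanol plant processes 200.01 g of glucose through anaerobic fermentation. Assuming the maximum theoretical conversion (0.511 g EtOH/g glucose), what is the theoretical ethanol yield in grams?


Theoretical ethanol yield: m_EtOH = 0.511 * m_glucose
m_EtOH = 0.511 * 200.01 = 102.2051 g

102.2051 g


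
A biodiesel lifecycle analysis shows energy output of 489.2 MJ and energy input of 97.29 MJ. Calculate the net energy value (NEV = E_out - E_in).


NEV = E_out - E_in
= 489.2 - 97.29
= 391.9100 MJ

391.9100 MJ


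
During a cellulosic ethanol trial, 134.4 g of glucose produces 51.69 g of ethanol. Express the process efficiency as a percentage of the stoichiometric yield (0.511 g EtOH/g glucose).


Fermentation efficiency = (actual / (0.511 * glucose)) * 100
= (51.69 / (0.511 * 134.4)) * 100
= 75.2638%

75.2638%


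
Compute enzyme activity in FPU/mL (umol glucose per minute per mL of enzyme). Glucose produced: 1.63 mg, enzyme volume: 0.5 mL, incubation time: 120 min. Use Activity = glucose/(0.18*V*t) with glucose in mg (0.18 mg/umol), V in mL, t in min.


Activity = glucose_mg / (0.18 mg/umol * V_mL * t_min)
= 1.63 / (0.18 * 0.5 * 120)
= 0.1509 FPU/mL

0.1509 FPU/mL


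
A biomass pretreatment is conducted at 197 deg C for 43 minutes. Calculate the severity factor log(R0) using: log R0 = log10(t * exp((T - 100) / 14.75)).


logR0 = log10(t * exp((T - 100) / 14.75))
= log10(43 * exp((197 - 100) / 14.75))
= 4.4895

4.4895


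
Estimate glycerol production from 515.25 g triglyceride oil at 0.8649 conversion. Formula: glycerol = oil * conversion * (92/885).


glycerol = oil * conv * (92/885)
= 515.25 * 0.8649 * 92 / 885
= 46.3264 g

46.3264 g


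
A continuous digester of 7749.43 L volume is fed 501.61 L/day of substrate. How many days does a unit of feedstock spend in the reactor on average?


HRT = V / Q
= 7749.43 / 501.61
= 15.4491 days

15.4491 days


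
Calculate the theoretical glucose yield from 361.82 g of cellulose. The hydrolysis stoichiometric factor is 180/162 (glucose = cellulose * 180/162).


glucose = cellulose * 180/162
= 361.82 * 180/162
= 402.0222 g

402.0222 g


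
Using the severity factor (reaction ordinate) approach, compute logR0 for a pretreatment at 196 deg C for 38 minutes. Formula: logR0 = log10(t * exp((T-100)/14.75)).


logR0 = log10(t * exp((T - 100) / 14.75))
= log10(38 * exp((196 - 100) / 14.75))
= 4.4064

4.4064


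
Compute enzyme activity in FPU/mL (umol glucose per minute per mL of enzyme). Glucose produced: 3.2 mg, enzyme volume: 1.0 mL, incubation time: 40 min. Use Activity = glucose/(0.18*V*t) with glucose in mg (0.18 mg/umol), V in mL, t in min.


Activity = glucose_mg / (0.18 mg/umol * V_mL * t_min)
= 3.2 / (0.18 * 1.0 * 40)
= 0.4444 FPU/mL

0.4444 FPU/mL


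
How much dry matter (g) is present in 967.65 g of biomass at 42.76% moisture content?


Wd = Ww * (1 - MC/100)
= 967.65 * (1 - 42.76/100)
= 553.8829 g

553.8829 g


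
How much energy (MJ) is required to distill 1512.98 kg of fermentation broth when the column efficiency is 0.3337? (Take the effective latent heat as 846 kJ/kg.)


E = m * 846 / (eta * 1000)
= 1512.98 * 846 / (0.3337 * 1000)
= 3835.7239 MJ

3835.7239 MJ


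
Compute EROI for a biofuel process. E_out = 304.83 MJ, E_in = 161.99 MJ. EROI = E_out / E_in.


EROI = E_out / E_in
= 304.83 / 161.99
= 1.8818

1.8818


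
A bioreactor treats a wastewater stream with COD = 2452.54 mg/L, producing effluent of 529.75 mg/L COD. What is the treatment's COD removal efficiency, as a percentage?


eta = (COD_in - COD_out) / COD_in * 100
= (2452.54 - 529.75) / 2452.54 * 100
= 78.3999%

78.3999%


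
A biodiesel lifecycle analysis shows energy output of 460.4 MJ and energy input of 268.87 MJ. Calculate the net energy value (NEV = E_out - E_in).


NEV = E_out - E_in
= 460.4 - 268.87
= 191.5300 MJ

191.5300 MJ


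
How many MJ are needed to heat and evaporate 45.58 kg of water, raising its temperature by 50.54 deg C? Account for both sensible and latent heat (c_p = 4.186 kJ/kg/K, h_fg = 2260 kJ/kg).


E = m_water * (4.186 * dT + 2260) / 1000
= 45.58 * (4.186 * 50.54 + 2260) / 1000
= 112.6537 MJ

112.6537 MJ


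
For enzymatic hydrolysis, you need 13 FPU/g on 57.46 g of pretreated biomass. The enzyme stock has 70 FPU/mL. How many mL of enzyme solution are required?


V = dosage * m_sub / activity
V = 13 * 57.46 / 70
V = 10.6711 mL

10.6711 mL


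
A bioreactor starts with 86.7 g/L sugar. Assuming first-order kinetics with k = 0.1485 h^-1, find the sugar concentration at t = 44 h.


S = S0 * exp(-k * t)
S = 86.7 * exp(-0.1485 * 44)
S = 0.1260 g/L

0.1260 g/L


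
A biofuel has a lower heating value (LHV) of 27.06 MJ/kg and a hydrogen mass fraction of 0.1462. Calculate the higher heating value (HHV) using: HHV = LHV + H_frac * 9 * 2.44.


HHV = LHV + H_frac * 9 * 2.44
= 27.06 + 0.1462 * 9 * 2.44
= 30.2706 MJ/kg

30.2706 MJ/kg


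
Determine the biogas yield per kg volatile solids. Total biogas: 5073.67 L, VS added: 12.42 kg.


Y = V / VS
= 5073.67 / 12.42
= 408.5081 L/kg VS

408.5081 L/kg VS


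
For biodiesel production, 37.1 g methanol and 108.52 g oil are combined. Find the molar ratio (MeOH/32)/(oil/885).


Molar ratio = n_MeOH / n_oil = (MeOH/32) / (oil/885) = (MeOH * 885) / (32 * oil)
= (37.1 * 885) / (32 * 108.52)
= 9.4549

9.4549


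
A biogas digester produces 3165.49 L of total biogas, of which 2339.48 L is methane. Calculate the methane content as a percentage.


CH4% = V_CH4 / V_total * 100
= 2339.48 / 3165.49 * 100
= 73.9058%

73.9058%


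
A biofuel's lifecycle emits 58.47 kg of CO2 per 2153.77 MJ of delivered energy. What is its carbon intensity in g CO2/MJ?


CI = CO2 * 1000 / E
= 58.47 * 1000 / 2153.77
= 27.1477 g CO2/MJ

27.1477 g CO2/MJ


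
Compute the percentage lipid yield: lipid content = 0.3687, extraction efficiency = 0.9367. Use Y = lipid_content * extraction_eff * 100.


Y = lipid_content * extraction_eff * 100
= 0.3687 * 0.9367 * 100
= 34.5361%

34.5361%


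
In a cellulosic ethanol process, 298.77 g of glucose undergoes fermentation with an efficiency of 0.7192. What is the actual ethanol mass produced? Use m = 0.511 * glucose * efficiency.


Actual ethanol: m = 0.511 * 298.77 * 0.7192
m = 109.8013 g

109.8013 g


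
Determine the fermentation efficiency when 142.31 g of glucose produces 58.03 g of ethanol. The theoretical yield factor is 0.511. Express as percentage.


Fermentation efficiency = (actual / (0.511 * glucose)) * 100
= (58.03 / (0.511 * 142.31)) * 100
= 79.7988%

79.7988%


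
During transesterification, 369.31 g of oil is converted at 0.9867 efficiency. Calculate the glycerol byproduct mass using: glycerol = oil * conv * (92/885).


glycerol = oil * conv * (92/885)
= 369.31 * 0.9867 * 92 / 885
= 37.8809 g

37.8809 g


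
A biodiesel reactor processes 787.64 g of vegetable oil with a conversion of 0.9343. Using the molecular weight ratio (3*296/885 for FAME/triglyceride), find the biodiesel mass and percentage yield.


m_FAME = oil * conv * (3 * 296 / 885) = oil * conv * (888/885)
= 787.64 * 0.9343 * 888 / 885
= 738.3866 g
Y = m_FAME / oil * 100 = conv * (888/885) * 100
= 0.9343 * 888 / 885 * 100
= 93.75%

738.3866 g FAME; Y = 93.75%


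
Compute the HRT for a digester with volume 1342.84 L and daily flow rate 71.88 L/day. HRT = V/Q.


HRT = V / Q
= 1342.84 / 71.88
= 18.6817 days

18.6817 days


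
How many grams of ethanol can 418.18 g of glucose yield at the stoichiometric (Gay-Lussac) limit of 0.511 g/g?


Theoretical ethanol yield: m_EtOH = 0.511 * m_glucose
m_EtOH = 0.511 * 418.18 = 213.6900 g

213.6900 g


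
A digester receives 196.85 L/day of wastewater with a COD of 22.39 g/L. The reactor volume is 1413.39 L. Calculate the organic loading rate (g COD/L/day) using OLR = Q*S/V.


OLR = Q * S / V
= 196.85 * 22.39 / 1413.39
= 3.1184 g/L/day

3.1184 g/L/day


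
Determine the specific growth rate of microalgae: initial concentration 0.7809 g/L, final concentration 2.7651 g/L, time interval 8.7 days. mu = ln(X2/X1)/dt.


mu = ln(X2/X1) / dt
= ln(2.7651/0.7809) / 8.7
= 0.1453 per day

0.1453 per day


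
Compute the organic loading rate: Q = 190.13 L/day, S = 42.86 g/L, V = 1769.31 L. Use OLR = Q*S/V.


OLR = Q * S / V
= 190.13 * 42.86 / 1769.31
= 4.6057 g/L/day

4.6057 g/L/day


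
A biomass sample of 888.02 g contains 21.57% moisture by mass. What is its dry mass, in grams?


Wd = Ww * (1 - MC/100)
= 888.02 * (1 - 21.57/100)
= 696.4741 g

696.4741 g


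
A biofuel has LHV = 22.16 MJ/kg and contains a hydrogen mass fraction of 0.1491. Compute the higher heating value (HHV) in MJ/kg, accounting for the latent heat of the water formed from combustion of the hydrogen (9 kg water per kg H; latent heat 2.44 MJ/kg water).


HHV = LHV + H_frac * 9 * 2.44
= 22.16 + 0.1491 * 9 * 2.44
= 25.4342 MJ/kg

25.4342 MJ/kg


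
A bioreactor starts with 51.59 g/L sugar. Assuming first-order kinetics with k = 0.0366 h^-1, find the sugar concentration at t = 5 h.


S = S0 * exp(-k * t)
S = 51.59 * exp(-0.0366 * 5)
S = 42.9625 g/L

42.9625 g/L


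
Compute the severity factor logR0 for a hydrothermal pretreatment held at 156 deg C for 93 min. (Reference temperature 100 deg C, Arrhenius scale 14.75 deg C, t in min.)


logR0 = log10(t * exp((T - 100) / 14.75))
= log10(93 * exp((156 - 100) / 14.75))
= 3.6173

3.6173


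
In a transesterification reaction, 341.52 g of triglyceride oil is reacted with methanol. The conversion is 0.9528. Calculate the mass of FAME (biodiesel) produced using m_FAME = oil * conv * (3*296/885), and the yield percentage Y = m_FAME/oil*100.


m_FAME = oil * conv * (3 * 296 / 885) = oil * conv * (888/885)
= 341.52 * 0.9528 * 888 / 885
= 326.5033 g
Y = m_FAME / oil * 100 = conv * (888/885) * 100
= 0.9528 * 888 / 885 * 100
= 95.60%

326.5033 g FAME; Y = 95.60%


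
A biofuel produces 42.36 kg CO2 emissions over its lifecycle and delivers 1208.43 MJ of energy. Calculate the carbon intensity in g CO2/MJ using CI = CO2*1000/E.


CI = CO2 * 1000 / E
= 42.36 * 1000 / 1208.43
= 35.0537 g CO2/MJ

35.0537 g CO2/MJ


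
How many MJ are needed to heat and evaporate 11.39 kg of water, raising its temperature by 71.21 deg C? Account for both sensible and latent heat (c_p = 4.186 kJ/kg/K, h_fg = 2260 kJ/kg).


E = m_water * (4.186 * dT + 2260) / 1000
= 11.39 * (4.186 * 71.21 + 2260) / 1000
= 29.1366 MJ

29.1366 MJ


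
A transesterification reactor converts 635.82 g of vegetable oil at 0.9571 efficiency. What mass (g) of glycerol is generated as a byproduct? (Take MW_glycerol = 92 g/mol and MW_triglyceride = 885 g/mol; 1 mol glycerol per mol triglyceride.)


glycerol = oil * conv * (92/885)
= 635.82 * 0.9571 * 92 / 885
= 63.2610 g

63.2610 g


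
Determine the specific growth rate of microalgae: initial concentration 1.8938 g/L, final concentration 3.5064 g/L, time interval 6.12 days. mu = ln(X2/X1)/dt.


mu = ln(X2/X1) / dt
= ln(3.5064/1.8938) / 6.12
= 0.1007 per day

0.1007 per day


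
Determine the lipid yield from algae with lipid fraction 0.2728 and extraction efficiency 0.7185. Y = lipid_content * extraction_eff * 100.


Y = lipid_content * extraction_eff * 100
= 0.2728 * 0.7185 * 100
= 19.6007%

19.6007%


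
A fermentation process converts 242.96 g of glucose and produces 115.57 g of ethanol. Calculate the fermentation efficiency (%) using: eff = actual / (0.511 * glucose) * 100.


Fermentation efficiency = (actual / (0.511 * glucose)) * 100
= (115.57 / (0.511 * 242.96)) * 100
= 93.0871%

93.0871%


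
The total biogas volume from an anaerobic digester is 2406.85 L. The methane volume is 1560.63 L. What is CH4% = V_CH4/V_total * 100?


CH4% = V_CH4 / V_total * 100
= 1560.63 / 2406.85 * 100
= 64.8412%

64.8412%


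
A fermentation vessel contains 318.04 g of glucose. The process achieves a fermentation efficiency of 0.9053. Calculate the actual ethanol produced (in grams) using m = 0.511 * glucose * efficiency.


Actual ethanol: m = 0.511 * 318.04 * 0.9053
m = 147.1279 g

147.1279 g


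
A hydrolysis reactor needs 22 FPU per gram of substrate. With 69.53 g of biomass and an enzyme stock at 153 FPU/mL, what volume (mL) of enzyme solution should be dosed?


V = dosage * m_sub / activity
V = 22 * 69.53 / 153
V = 9.9978 mL

9.9978 mL


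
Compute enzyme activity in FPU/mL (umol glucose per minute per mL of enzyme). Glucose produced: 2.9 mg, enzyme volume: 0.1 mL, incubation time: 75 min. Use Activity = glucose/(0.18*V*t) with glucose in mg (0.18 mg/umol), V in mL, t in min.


Activity = glucose_mg / (0.18 mg/umol * V_mL * t_min)
= 2.9 / (0.18 * 0.1 * 75)
= 2.1481 FPU/mL

2.1481 FPU/mL


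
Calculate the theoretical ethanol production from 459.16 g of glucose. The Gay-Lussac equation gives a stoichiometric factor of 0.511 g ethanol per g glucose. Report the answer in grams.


Theoretical ethanol yield: m_EtOH = 0.511 * m_glucose
m_EtOH = 0.511 * 459.16 = 234.6308 g

234.6308 g


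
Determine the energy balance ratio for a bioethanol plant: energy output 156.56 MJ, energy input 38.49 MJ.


EROI = E_out / E_in
= 156.56 / 38.49
= 4.0676

4.0676


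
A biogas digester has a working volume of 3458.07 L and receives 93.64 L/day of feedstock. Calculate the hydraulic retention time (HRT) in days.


HRT = V / Q
= 3458.07 / 93.64
= 36.9294 days

36.9294 days


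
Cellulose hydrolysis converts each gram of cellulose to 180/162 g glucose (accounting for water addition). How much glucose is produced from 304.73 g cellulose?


glucose = cellulose * 180/162
= 304.73 * 180/162
= 338.5889 g

338.5889 g


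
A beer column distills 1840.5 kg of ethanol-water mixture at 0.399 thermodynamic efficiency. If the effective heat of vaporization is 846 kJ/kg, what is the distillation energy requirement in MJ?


E = m * 846 / (eta * 1000)
= 1840.5 * 846 / (0.399 * 1000)
= 3902.4135 MJ

3902.4135 MJ


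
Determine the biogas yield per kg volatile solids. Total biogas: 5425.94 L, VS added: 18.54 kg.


Y = V / VS
= 5425.94 / 18.54
= 292.6613 L/kg VS

292.6613 L/kg VS


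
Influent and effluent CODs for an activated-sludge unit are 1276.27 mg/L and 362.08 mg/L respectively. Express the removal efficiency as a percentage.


eta = (COD_in - COD_out) / COD_in * 100
= (1276.27 - 362.08) / 1276.27 * 100
= 71.6298%

71.6298%


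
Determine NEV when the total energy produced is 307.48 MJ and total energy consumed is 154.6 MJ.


NEV = E_out - E_in
= 307.48 - 154.6
= 152.8800 MJ

152.8800 MJ


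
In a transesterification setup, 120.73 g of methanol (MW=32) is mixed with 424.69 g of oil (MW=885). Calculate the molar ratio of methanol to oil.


Molar ratio = n_MeOH / n_oil = (MeOH/32) / (oil/885) = (MeOH * 885) / (32 * oil)
= (120.73 * 885) / (32 * 424.69)
= 7.8621

7.8621


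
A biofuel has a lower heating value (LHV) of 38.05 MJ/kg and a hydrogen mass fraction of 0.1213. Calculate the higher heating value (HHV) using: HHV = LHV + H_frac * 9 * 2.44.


HHV = LHV + H_frac * 9 * 2.44
= 38.05 + 0.1213 * 9 * 2.44
= 40.7137 MJ/kg

40.7137 MJ/kg


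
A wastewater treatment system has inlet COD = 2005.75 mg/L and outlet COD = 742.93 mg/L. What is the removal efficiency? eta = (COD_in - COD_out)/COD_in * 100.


eta = (COD_in - COD_out) / COD_in * 100
= (2005.75 - 742.93) / 2005.75 * 100
= 62.9600%

62.9600%


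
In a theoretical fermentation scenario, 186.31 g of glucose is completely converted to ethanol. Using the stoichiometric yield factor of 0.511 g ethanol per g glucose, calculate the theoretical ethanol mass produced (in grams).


Theoretical ethanol yield: m_EtOH = 0.511 * m_glucose
m_EtOH = 0.511 * 186.31 = 95.2044 g

95.2044 g


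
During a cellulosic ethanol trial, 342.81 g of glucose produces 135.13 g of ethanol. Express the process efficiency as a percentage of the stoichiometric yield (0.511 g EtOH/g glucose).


Fermentation efficiency = (actual / (0.511 * glucose)) * 100
= (135.13 / (0.511 * 342.81)) * 100
= 77.1396%

77.1396%


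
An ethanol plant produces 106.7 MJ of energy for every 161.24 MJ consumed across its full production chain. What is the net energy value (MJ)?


NEV = E_out - E_in
= 106.7 - 161.24
= -54.5400 MJ

-54.5400 MJ


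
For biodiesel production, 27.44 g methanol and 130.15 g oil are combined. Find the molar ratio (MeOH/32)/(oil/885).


Molar ratio = n_MeOH / n_oil = (MeOH/32) / (oil/885) = (MeOH * 885) / (32 * oil)
= (27.44 * 885) / (32 * 130.15)
= 5.8309

5.8309


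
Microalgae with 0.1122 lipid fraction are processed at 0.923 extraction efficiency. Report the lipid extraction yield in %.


Y = lipid_content * extraction_eff * 100
= 0.1122 * 0.923 * 100
= 10.3561%

10.3561%


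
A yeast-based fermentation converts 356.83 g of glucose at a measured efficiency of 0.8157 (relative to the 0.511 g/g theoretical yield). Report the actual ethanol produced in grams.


Actual ethanol: m = 0.511 * 356.83 * 0.8157
m = 148.7348 g

148.7348 g


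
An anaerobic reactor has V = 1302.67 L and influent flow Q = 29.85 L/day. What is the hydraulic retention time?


HRT = V / Q
= 1302.67 / 29.85
= 43.6405 days

43.6405 days


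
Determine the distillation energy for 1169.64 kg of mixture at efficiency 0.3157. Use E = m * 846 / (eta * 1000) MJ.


E = m * 846 / (eta * 1000)
= 1169.64 * 846 / (0.3157 * 1000)
= 3134.3536 MJ

3134.3536 MJ


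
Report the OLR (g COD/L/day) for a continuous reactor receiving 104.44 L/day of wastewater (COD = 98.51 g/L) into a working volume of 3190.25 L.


OLR = Q * S / V
= 104.44 * 98.51 / 3190.25
= 3.2249 g/L/day

3.2249 g/L/day


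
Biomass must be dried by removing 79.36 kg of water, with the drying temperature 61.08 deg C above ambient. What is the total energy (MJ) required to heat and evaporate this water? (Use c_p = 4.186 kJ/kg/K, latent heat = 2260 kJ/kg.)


E = m_water * (4.186 * dT + 2260) / 1000
= 79.36 * (4.186 * 61.08 + 2260) / 1000
= 199.6444 MJ

199.6444 MJ


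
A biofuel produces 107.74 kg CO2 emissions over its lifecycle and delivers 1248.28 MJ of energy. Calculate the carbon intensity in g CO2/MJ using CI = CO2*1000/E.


CI = CO2 * 1000 / E
= 107.74 * 1000 / 1248.28
= 86.3108 g CO2/MJ

86.3108 g CO2/MJ


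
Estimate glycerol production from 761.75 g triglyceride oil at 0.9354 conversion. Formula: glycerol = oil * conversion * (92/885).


glycerol = oil * conv * (92/885)
= 761.75 * 0.9354 * 92 / 885
= 74.0721 g

74.0721 g


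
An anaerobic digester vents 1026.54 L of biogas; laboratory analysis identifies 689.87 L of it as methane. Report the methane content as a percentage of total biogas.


CH4% = V_CH4 / V_total * 100
= 689.87 / 1026.54 * 100
= 67.2034%

67.2034%


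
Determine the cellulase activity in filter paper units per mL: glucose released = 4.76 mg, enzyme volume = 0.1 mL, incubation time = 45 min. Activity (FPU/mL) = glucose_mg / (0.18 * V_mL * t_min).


Activity = glucose_mg / (0.18 mg/umol * V_mL * t_min)
= 4.76 / (0.18 * 0.1 * 45)
= 5.8765 FPU/mL

5.8765 FPU/mL


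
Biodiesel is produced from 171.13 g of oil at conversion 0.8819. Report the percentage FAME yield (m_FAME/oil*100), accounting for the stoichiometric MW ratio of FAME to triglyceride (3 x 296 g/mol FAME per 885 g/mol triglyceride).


m_FAME = oil * conv * (3 * 296 / 885) = oil * conv * (888/885)
= 171.13 * 0.8819 * 888 / 885
= 151.4311 g
Y = m_FAME / oil * 100 = conv * (888/885) * 100
= 0.8819 * 888 / 885 * 100
= 88.49%

88.49%


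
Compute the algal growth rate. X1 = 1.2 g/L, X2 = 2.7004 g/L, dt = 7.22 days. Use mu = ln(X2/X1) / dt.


mu = ln(X2/X1) / dt
= ln(2.7004/1.2) / 7.22
= 0.1123 per day

0.1123 per day


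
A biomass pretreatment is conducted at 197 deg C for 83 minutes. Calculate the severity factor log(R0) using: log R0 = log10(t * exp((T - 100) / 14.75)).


logR0 = log10(t * exp((T - 100) / 14.75))
= log10(83 * exp((197 - 100) / 14.75))
= 4.7751

4.7751


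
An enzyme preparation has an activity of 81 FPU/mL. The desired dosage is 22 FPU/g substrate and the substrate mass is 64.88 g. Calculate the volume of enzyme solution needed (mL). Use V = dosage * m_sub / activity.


V = dosage * m_sub / activity
V = 22 * 64.88 / 81
V = 17.6217 mL

17.6217 mL


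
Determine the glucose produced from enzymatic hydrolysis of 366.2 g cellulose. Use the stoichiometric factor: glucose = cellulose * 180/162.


glucose = cellulose * 180/162
= 366.2 * 180/162
= 406.8889 g

406.8889 g


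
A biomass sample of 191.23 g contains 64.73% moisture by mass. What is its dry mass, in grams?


Wd = Ww * (1 - MC/100)
= 191.23 * (1 - 64.73/100)
= 67.4468 g

67.4468 g


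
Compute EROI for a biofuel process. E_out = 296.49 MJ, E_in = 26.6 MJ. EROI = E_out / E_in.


EROI = E_out / E_in
= 296.49 / 26.6
= 11.1462

11.1462


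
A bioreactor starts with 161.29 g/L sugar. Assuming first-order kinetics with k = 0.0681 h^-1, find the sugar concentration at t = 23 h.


S = S0 * exp(-k * t)
S = 161.29 * exp(-0.0681 * 23)
S = 33.6800 g/L

33.6800 g/L


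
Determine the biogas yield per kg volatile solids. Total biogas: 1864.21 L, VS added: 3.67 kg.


Y = V / VS
= 1864.21 / 3.67
= 507.9591 L/kg VS

507.9591 L/kg VS


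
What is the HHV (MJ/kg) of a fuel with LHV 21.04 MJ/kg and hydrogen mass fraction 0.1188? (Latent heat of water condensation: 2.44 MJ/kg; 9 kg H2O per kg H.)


HHV = LHV + H_frac * 9 * 2.44
= 21.04 + 0.1188 * 9 * 2.44
= 23.6488 MJ/kg

23.6488 MJ/kg


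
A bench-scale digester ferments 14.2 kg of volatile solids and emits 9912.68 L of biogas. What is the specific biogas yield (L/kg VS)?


Y = V / VS
= 9912.68 / 14.2
= 698.0761 L/kg VS

698.0761 L/kg VS
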